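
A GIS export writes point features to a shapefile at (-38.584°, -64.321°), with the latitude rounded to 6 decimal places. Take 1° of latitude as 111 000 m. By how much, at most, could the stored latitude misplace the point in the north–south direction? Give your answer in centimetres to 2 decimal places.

Rounding to 6 decimal places leaves the latitude within ±5e-07° of the true value.
North–south distance: 5e-07° × 111000 m/° = 0.0555 m.
That is 0.0555 m = 5.55 cm.

5.55 centimetres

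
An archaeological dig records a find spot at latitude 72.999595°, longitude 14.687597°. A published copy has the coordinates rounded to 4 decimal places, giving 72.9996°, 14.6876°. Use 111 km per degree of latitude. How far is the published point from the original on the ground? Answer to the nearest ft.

Δlat = 72.999595 − 72.9996 = -0.000005°; Δlon = 14.687597 − 14.6876 = -0.000003°.
North–south shift: -0.000005 × 111000 = -0.555 m.
East–west at this latitude: -0.000003° × 111000 × cos 72.9996° ≈ -0.000003 × 32454 = -0.097362 m.
Distance: √(0.555² + 0.097362²) ≈ 0.563475 m.
Converting: 0.563475 m × 3.2808 ft/m ≈ 1.8487 ft.

2 ft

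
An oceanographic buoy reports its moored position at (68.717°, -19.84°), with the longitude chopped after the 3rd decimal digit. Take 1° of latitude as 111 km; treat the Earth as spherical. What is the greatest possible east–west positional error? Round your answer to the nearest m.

40 m

Truncating at 3 decimal places can drop up to a full unit in the last place, so the longitude may be off by as much as 0.001°.
Parallels shrink by cos φ, so at 68.717° a degree of longitude is 111000 × 0.3630 ≈ 40290.2 m.
So at most 0.001° × 40290.2 ≈ 40.2902 m east–west.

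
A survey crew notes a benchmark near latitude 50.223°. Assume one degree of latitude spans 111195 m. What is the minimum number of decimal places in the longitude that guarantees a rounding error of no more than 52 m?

3

At 50.223° one degree of longitude covers 111195 × cos 50.223° ≈ 111195 × 0.6398 ≈ 71142.7 m.
N decimal places → at most half a unit in the last place, 0.5 × 10⁻ᴺ° = 71142.7/2 × 10⁻ᴺ m.
Setting 35571.3 × 10⁻ᴺ ≤ 52 gives 10ᴺ ≥ 684.1, i.e. N ≥ 2.84.
At 2 places the error can reach 356 m, but 3 places keeps it to 35.6 m.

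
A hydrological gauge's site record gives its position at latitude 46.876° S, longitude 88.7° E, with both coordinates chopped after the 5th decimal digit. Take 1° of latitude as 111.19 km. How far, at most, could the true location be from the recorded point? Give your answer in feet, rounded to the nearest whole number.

Truncating at 5 decimal places can drop up to a full unit in the last place, so each coordinate may be off by as much as 1e-05°.
N–S: 1e-05° × 111190 m/° = 1.1119 m.
East–west component at 46.876°: 1e-05° × 111190 × cos 46.876° ≈ 1e-05 × 76007.2 ≈ 0.760072 m.
The two errors are perpendicular, so the maximum displacement is √(1.1119² + 0.760072²) ≈ 1.34686 m.
In feet: 1.34686 m ÷ 0.3048 ≈ 4.4188 ft.

4 feet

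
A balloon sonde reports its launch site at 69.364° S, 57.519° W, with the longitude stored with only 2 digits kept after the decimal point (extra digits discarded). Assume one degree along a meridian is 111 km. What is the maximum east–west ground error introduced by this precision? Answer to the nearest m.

Truncating at 2 decimal places can drop up to a full unit in the last place, so the longitude may be off by as much as 0.01°.
At latitude 69.364° a degree of longitude spans 111000 m × cos 69.364° = 111000 × 0.3524 ≈ 39119.7 m.
Maximum E–W displacement: 0.01 × 39119.7 = 391.197 m.

391 m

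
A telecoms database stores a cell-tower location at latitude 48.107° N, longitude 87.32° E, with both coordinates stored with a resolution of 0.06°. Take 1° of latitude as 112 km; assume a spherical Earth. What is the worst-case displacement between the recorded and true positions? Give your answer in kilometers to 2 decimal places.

4.04 kilometers

With a 0.06° grid the true value lies within half a step, ±0.06°/2 = ±0.03°, of the stored one.
Latitude error → 0.03 × 112000 = 3360 m along the meridian.
E–W at 48.107°: 0.03° × 112000 × cos 48.107° = 0.03 × 112000 × 0.6677 ≈ 2243.61 m.
The two errors are perpendicular, so the maximum displacement is √(3360² + 2243.61²) ≈ 4040.22 m.
That is 4040.22 m = 4.0402 km.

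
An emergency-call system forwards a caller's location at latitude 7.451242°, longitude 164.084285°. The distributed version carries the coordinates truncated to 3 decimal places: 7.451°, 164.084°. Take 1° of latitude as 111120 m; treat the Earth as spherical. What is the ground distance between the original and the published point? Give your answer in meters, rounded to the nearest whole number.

Δlat = 7.451242 − 7.451 = +0.000242°; Δlon = 164.084285 − 164.084 = +0.000285°.
N–S: 0.000242° × 111120 m/° = 26.891 m.
East–west at this latitude: 0.000285° × 111120 × cos 7.451° ≈ 0.000285 × 110182 = 31.4018 m.
Hypotenuse of the two orthogonal shifts: √(26.891² + 31.4018²) = 41.3425 m.

41 meters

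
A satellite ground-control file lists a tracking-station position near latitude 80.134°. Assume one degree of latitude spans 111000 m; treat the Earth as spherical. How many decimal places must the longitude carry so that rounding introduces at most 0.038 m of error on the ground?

At 80.134° one degree of longitude covers 111000 × cos 80.134° ≈ 111000 × 0.1713 ≈ 19019.2 m.
Rounding to N decimal places gives at most 0.5 × 10⁻ᴺ degrees of error, i.e. 0.5 × 10⁻ᴺ × 19019.2 m.
Need 0.5 × 19019.2 × 10⁻ᴺ ≤ 0.038 → 10⁻ᴺ ≤ 3.996e-06, so N ≥ 5.40.
N = 5 would give 0.0951 m (too coarse); N = 6 gives 0.00951 m ≤ 0.038 m.

6 decimal places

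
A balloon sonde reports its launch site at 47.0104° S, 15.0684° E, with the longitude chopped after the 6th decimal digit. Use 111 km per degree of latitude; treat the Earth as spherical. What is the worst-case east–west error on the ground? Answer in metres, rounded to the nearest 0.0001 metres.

0.0757 metres

Truncating at 6 decimal places can drop up to a full unit in the last place, so the longitude may be off by as much as 1e-06°.
At latitude 47.0104° a degree of longitude spans 111000 m × cos 47.0104° = 111000 × 0.6819 ≈ 75687.1 m.
So at most 1e-06° × 75687.1 ≈ 0.0756871 m east–west.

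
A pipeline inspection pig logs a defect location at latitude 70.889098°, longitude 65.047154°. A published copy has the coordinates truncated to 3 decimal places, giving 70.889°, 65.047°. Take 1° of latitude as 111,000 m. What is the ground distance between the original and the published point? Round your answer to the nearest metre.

Δlat = 70.889098 − 70.889 = +0.000098°; Δlon = 65.047154 − 65.047 = +0.000154°.
N–S: 0.000098° × 111000 m/° = 10.878 m.
East–west at this latitude: 0.000154° × 111000 × cos 70.889° ≈ 0.000154 × 36341.3 = 5.59656 m.
Hypotenuse of the two orthogonal shifts: √(10.878² + 5.59656²) = 12.2333 m.

12 metres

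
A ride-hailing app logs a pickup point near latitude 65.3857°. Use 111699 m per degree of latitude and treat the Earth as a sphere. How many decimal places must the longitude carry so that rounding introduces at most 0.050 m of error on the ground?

6

At 65.3857° one degree of longitude covers 111699 × cos 65.3857° ≈ 111699 × 0.4165 ≈ 46523.5 m.
With N decimal places the half-ulp bound is 0.5·10⁻ᴺ°, or 0.5·10⁻ᴺ × 46523.5 m on the ground.
Setting 23261.7 × 10⁻ᴺ ≤ 0.050 gives 10ᴺ ≥ 4.652e+05, i.e. N ≥ 5.67.
N = 5 would give 0.233 m (too coarse); N = 6 gives 0.0233 m ≤ 0.050 m.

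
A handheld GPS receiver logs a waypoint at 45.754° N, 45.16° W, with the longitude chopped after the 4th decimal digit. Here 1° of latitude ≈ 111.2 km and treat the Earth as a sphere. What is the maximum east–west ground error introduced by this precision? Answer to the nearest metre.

Truncating at 4 decimal places can drop up to a full unit in the last place, so the longitude may be off by as much as 0.0001°.
Parallels shrink by cos φ, so at 45.754° a degree of longitude is 111200 × 0.6977 ≈ 77588.7 m.
So at most 0.0001° × 77588.7 ≈ 7.75887 m east–west.

8 metres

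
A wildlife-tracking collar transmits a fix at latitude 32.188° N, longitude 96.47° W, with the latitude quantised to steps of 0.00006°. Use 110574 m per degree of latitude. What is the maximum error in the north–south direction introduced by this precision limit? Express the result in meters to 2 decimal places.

With a 0.00006° grid the true value lies within half a step, ±0.00006°/2 = ±3e-05°, of the stored one.
So the N–S error is at most 3e-05 × 110574 = 3.31722 m.

3.32 meters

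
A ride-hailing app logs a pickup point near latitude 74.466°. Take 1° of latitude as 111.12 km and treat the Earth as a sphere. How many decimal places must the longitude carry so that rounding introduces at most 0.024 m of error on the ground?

At 74.466° one degree of longitude covers 111120 × cos 74.466° ≈ 111120 × 0.2678 ≈ 29759.1 m.
With N decimal places the half-ulp bound is 0.5·10⁻ᴺ°, or 0.5·10⁻ᴺ × 29759.1 m on the ground.
Setting 14879.5 × 10⁻ᴺ ≤ 0.024 gives 10ᴺ ≥ 6.2e+05, i.e. N ≥ 5.79.
So 6 decimal places suffice (0.0149 m); 5 would allow up to 0.149 m.

6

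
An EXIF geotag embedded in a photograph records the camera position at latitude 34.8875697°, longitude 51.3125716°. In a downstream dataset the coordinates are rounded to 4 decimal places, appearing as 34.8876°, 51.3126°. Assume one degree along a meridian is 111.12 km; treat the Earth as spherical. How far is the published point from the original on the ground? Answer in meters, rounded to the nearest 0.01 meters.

4.25 meters

The latitude changed by -0.0000303° and the longitude by -0.0000284°.
N–S: -0.0000303° × 111120 m/° = -3.36694 m.
E–W at 34.8876°: -0.0000284° × 111120 × cos 34.8876° = -0.0000284 × 111120 × 0.8203 ≈ -2.58863 m.
Hypotenuse of the two orthogonal shifts: √(3.36694² + 2.58863²) = 4.24703 m.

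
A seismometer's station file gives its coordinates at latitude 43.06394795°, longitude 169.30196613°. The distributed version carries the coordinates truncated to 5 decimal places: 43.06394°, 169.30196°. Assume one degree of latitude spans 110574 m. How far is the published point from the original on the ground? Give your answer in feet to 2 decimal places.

Δlat = 43.06394795 − 43.06394 = +0.00000795°; Δlon = 169.30196613 − 169.30196 = +0.00000613°.
North–south shift: 0.00000795 × 110574 = 0.879063 m.
East–west at this latitude: 0.00000613° × 110574 × cos 43.0639° ≈ 0.00000613 × 80784.5 = 0.495209 m.
Combined displacement = (0.879063² + 0.495209²)^½ ≈ 1.00895 m.
In feet: 1.00895 m ÷ 0.3048 ≈ 3.3102 ft.

3.31 feet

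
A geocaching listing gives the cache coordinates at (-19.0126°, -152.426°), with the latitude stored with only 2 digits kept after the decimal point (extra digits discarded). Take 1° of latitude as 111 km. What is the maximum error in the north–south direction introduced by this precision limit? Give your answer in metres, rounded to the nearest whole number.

1110 metres

Truncating at 2 decimal places can drop up to a full unit in the last place, so the latitude may be off by as much as 0.01°.
So the N–S error is at most 0.01 × 111000 = 1110 m.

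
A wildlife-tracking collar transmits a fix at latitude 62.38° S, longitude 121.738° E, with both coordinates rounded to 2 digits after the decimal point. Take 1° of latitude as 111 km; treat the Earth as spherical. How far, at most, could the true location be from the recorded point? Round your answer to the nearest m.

Rounding to 2 decimal places leaves each coordinate within ±0.005° of the true value.
North–south component: 0.005° × 111000 = 555 m.
East–west component at 62.38°: 0.005° × 111000 × cos 62.38° ≈ 0.005 × 51460.2 ≈ 257.301 m.
The two errors are perpendicular, so the maximum displacement is √(555² + 257.301²) ≈ 611.742 m.

612 m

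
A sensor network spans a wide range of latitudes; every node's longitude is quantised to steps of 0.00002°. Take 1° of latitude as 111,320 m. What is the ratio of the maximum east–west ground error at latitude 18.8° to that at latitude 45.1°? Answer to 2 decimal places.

With a 0.00002° grid the true value lies within half a step, ±0.00002°/2 = ±1e-05°, of the stored one.
At 18.8°: 1e-05° × 111320 × cos 18.8° = 1e-05 × 111320 × 0.9466 ≈ 1.0538 m.
At 45.1°: 1e-05° × 111320 × cos 45.1° = 1e-05 × 111320 × 0.7059 ≈ 0.78578 m.
Ratio: 1.0538 / 0.78578 = cos 18.8° / cos 45.1° ≈ 1.3411.

1.34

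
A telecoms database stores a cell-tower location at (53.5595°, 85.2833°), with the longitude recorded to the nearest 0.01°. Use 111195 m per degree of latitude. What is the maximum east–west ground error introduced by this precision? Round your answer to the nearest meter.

330 meters

Rounding to 2 decimal places leaves the longitude within ±0.005° of the true value.
Parallels shrink by cos φ, so at 53.5595° a degree of longitude is 111195 × 0.5940 ≈ 66048.5 m.
So at most 0.005° × 66048.5 ≈ 330.242 m east–west.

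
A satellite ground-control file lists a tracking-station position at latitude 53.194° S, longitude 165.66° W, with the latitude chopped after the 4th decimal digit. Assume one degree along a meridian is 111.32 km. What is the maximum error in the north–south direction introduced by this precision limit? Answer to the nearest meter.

11 meters

Truncating at 4 decimal places can drop up to a full unit in the last place, so the latitude may be off by as much as 0.0001°.
So the N–S error is at most 0.0001 × 111320 = 11.132 m.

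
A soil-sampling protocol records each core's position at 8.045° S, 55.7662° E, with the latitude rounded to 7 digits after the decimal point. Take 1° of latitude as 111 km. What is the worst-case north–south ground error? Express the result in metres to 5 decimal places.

Rounding to 7 decimal places leaves the latitude within ±5e-08° of the true value.
So the N–S error is at most 5e-08 × 111000 = 0.00555 m.

0.00555 metres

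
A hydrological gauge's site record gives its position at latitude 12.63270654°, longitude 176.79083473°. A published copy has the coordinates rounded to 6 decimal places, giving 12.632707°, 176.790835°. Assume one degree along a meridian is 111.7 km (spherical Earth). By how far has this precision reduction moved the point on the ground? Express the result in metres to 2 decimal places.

0.06 metres

The latitude changed by -0.00000046° and the longitude by -0.00000027°.
N–S: -0.00000046° × 111700 m/° = -0.051382 m.
East–west at this latitude: -0.00000027° × 111700 × cos 12.6327° ≈ -0.00000027 × 108996 = -0.0294289 m.
Distance: √(0.051382² + 0.0294289²) ≈ 0.0592129 m.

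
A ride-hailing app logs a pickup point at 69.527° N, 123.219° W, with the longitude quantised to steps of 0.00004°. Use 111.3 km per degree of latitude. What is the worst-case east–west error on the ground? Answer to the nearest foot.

With a 0.00004° grid the true value lies within half a step, ±0.00004°/2 = ±2e-05°, of the stored one.
At latitude 69.527° a degree of longitude spans 111300 m × cos 69.527° = 111300 × 0.3498 ≈ 38928.9 m.
East–west error: 2e-05° × 38928.9 m/° ≈ 0.778579 m.
In feet: 0.778579 m ÷ 0.3048 ≈ 2.5544 ft.

3 feet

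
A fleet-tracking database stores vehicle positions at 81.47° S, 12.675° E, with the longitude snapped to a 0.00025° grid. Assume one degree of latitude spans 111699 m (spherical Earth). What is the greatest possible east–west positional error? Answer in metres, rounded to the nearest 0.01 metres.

With a 0.00025° grid the true value lies within half a step, ±0.00025°/2 = ±0.000125°, of the stored one.
One degree of longitude at 81.47° is 111699 × cos 81.47° ≈ 111699 × 0.1483 = 16568 m.
Maximum E–W displacement: 0.000125 × 16568 = 2.071 m.

2.07 metres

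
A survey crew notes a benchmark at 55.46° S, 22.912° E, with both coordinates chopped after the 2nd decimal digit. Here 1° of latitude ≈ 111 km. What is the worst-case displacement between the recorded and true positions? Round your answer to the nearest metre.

Truncating at 2 decimal places can drop up to a full unit in the last place, so each coordinate may be off by as much as 0.01°.
North–south component: 0.01° × 111000 = 1110 m.
East–west component at 55.46°: 0.01° × 111000 × cos 55.46° ≈ 0.01 × 62934.9 ≈ 629.349 m.
Combining orthogonally: (1110² + 629.349²)^½ ≈ 1276 m.

1276 metres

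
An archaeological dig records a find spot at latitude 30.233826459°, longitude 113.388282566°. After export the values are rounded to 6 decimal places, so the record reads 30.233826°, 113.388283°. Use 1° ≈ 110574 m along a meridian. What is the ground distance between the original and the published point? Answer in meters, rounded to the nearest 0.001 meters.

Δlat = 30.233826459 − 30.233826 = +0.000000459°; Δlon = 113.388282566 − 113.388283 = -0.000000434°.
N–S: 0.000000459° × 110574 m/° = 0.0507535 m.
E–W at 30.2338°: -0.000000434° × 110574 × cos 30.2338° = -0.000000434 × 110574 × 0.8640 ≈ -0.0414615 m.
Hypotenuse of the two orthogonal shifts: √(0.0507535² + 0.0414615²) = 0.065536 m.

0.066 meters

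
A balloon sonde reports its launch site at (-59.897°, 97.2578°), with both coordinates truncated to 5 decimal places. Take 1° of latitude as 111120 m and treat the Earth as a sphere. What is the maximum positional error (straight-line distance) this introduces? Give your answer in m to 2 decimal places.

Truncating at 5 decimal places can drop up to a full unit in the last place, so each coordinate may be off by as much as 1e-05°.
Latitude error → 1e-05 × 111120 = 1.1112 m along the meridian.
East–west component at 59.897°: 1e-05° × 111120 × cos 59.897° ≈ 1e-05 × 55732.9 ≈ 0.557329 m.
Combining orthogonally: (1.1112² + 0.557329²)^½ ≈ 1.24313 m.

1.24 m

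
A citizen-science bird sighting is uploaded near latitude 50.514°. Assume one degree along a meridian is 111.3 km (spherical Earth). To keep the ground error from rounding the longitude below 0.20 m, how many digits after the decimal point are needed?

6 decimal places

At 50.514° one degree of longitude covers 111300 × cos 50.514° ≈ 111300 × 0.6359 ≈ 70774.5 m.
With N decimal places the half-ulp bound is 0.5·10⁻ᴺ°, or 0.5·10⁻ᴺ × 70774.5 m on the ground.
Setting 35387.3 × 10⁻ᴺ ≤ 0.20 gives 10ᴺ ≥ 1.769e+05, i.e. N ≥ 5.25.
N = 5 would give 0.354 m (too coarse); N = 6 gives 0.0354 m ≤ 0.20 m.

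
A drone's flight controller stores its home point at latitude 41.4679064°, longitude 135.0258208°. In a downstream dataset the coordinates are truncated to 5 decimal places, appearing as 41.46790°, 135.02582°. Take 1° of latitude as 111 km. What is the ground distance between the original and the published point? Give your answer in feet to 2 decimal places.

2.34 feet

Δlat = 41.4679064 − 41.46790 = +0.0000064°; Δlon = 135.0258208 − 135.02582 = +0.0000008°.
North–south shift: 0.0000064 × 111000 = 0.7104 m.
East–west at this latitude: 0.0000008° × 111000 × cos 41.4679° ≈ 0.0000008 × 83175.3 = 0.0665402 m.
Distance: √(0.7104² + 0.0665402²) ≈ 0.713509 m.
Converting: 0.713509 m × 3.2808 ft/m ≈ 2.3409 ft.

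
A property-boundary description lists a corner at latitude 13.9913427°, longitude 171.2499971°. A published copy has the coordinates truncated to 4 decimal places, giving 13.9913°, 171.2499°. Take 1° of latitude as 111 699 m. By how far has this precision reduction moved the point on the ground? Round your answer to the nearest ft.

38 ft

Δlat = 13.9913427 − 13.9913 = +0.0000427°; Δlon = 171.2499971 − 171.2499 = +0.0000971°.
N–S: 0.0000427° × 111699 m/° = 4.76955 m.
E–W at 13.9913°: 0.0000971° × 111699 × cos 13.9913° = 0.0000971 × 111699 × 0.9703 ≈ 10.5242 m.
Distance: √(4.76955² + 10.5242²) ≈ 11.5545 m.
In feet: 11.5545 m ÷ 0.3048 ≈ 37.909 ft.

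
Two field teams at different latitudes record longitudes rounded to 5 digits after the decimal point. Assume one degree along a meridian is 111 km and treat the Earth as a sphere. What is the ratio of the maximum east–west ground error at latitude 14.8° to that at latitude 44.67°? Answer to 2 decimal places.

Rounding to 5 decimal places leaves the longitude within ±5e-06° of the true value.
Error at 14.8° = 5e-06° × 111000 × cos 14.8° ≈ 0.555 × 0.9668 = 0.53659 m.
At 44.67°: 5e-06° × 111000 × cos 44.67° = 5e-06 × 111000 × 0.7112 ≈ 0.3947 m.
The ratio reduces to cos 14.8° / cos 44.67° = 0.9668/0.7112 ≈ 1.3595.

1.36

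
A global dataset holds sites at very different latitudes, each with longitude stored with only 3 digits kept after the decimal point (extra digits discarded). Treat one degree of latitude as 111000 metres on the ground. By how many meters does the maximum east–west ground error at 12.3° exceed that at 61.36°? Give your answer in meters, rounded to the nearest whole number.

Truncating at 3 decimal places can drop up to a full unit in the last place, so the longitude may be off by as much as 0.001°.
Error at 12.3° = 0.001° × 111000 × cos 12.3° ≈ 111 × 0.9770 = 108.45 m.
Error at 61.36° = 0.001° × 111000 × cos 61.36° ≈ 111 × 0.4793 = 53.203 m.
Difference: 108.45 − 53.203 = 55.249 m.

55 meters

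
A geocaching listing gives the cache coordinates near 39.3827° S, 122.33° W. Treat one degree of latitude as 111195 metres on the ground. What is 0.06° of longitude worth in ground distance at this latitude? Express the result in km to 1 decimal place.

0.06° of longitude at 39.3827° is 0.06 × 111195 × cos 39.3827° ≈ 0.06 × 85945.4 = 5156.72 m.
That is 5156.72 m = 5.1567 km.

5.2 km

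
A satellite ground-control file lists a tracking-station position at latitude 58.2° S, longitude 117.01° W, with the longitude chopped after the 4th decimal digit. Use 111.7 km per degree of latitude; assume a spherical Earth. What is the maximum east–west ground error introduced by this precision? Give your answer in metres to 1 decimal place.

5.9 metres

Truncating at 4 decimal places can drop up to a full unit in the last place, so the longitude may be off by as much as 0.0001°.
One degree of longitude at 58.2° is 111700 × cos 58.2° ≈ 111700 × 0.5270 = 58861 m.
So at most 0.0001° × 58861 ≈ 5.8861 m east–west.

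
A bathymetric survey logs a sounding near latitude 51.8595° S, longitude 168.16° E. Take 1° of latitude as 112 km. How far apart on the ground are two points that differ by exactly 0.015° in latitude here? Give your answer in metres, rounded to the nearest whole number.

0.015° × 112000 m/° = 1680 m.

1680 metres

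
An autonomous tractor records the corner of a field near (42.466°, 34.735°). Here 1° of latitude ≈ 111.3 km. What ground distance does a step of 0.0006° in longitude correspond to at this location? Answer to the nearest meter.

One degree of longitude here spans 111300 × cos 42.466° = 111300 × 0.7377 ≈ 82103.6 m; 0.0006° of that is 49.2621 m.

49 meters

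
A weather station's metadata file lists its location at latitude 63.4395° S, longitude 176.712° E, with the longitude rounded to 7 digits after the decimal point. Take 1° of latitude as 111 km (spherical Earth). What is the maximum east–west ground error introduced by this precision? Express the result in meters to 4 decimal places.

Rounding to 7 decimal places leaves the longitude within ±5e-08° of the true value.
One degree of longitude at 63.4395° is 111000 × cos 63.4395° ≈ 111000 × 0.4471 = 49632.8 m.
Maximum E–W displacement: 5e-08 × 49632.8 = 0.00248164 m.

0.0025 meters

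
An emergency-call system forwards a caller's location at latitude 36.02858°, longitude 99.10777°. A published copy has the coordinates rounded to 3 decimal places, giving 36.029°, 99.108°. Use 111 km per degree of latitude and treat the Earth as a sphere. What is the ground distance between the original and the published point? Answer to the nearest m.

51 m

Δlat = 36.02858 − 36.029 = -0.00042°; Δlon = 99.10777 − 99.108 = -0.00023°.
North–south shift: -0.00042 × 111000 = -46.62 m.
E–W at 36.029°: -0.00023° × 111000 × cos 36.029° = -0.00023 × 111000 × 0.8087 ≈ -20.6466 m.
Distance: √(46.62² + 20.6466²) ≈ 50.9873 m.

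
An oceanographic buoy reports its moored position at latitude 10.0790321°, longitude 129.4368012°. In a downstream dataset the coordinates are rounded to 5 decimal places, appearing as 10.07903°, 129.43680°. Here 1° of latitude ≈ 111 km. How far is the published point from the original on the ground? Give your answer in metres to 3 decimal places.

0.267 metres

Δlat = 10.0790321 − 10.07903 = +0.0000021°; Δlon = 129.4368012 − 129.43680 = +0.0000012°.
North–south shift: 0.0000021 × 111000 = 0.2331 m.
East–west at this latitude: 0.0000012° × 111000 × cos 10.079° ≈ 0.0000012 × 109287 = 0.131144 m.
Hypotenuse of the two orthogonal shifts: √(0.2331² + 0.131144²) = 0.267459 m.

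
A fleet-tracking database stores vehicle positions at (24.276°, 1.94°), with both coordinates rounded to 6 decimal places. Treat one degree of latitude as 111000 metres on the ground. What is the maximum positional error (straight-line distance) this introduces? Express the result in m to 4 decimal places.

Rounding to 6 decimal places leaves each coordinate within ±5e-07° of the true value.
Latitude error → 5e-07 × 111000 = 0.0555 m along the meridian.
Longitude error → 5e-07 × 111000 × cos 24.276° = 5e-07 × 111000 × 0.9116 ≈ 0.0505924 m.
The two errors are perpendicular, so the maximum displacement is √(0.0555² + 0.0505924²) ≈ 0.0750989 m.

0.0751 m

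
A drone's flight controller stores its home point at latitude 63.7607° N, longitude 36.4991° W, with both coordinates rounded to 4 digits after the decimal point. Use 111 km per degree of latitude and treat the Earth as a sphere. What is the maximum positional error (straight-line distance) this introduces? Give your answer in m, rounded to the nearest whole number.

Rounding to 4 decimal places leaves each coordinate within ±5e-05° of the true value.
N–S: 5e-05° × 111000 m/° = 5.55 m.
Longitude error → 5e-05 × 111000 × cos 63.7607° = 5e-05 × 111000 × 0.4421 ≈ 2.45377 m.
Combining orthogonally: (5.55² + 2.45377²)^½ ≈ 6.06824 m.

6 m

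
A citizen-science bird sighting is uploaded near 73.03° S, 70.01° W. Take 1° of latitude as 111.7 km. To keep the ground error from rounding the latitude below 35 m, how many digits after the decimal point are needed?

4

One degree of latitude covers 111700 m.
N decimal places → at most half a unit in the last place, 0.5 × 10⁻ᴺ° = 111700/2 × 10⁻ᴺ m.
Need 0.5 × 111700 × 10⁻ᴺ ≤ 35 → 10⁻ᴺ ≤ 6.267e-04, so N ≥ 3.20.
N = 3 would give 55.9 m (too coarse); N = 4 gives 5.58 m ≤ 35 m.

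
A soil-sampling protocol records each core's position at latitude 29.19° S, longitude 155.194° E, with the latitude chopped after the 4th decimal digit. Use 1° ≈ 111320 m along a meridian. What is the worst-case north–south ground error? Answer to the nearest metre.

11 metres

Truncating at 4 decimal places can drop up to a full unit in the last place, so the latitude may be off by as much as 0.0001°.
Along the meridian that is 0.0001° × 111320 m/° = 11.132 m.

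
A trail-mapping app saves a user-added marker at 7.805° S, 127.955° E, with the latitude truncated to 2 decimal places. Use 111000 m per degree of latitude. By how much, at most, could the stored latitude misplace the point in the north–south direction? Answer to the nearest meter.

Truncating at 2 decimal places can drop up to a full unit in the last place, so the latitude may be off by as much as 0.01°.
North–south distance: 0.01° × 111000 m/° = 1110 m.

1110 meters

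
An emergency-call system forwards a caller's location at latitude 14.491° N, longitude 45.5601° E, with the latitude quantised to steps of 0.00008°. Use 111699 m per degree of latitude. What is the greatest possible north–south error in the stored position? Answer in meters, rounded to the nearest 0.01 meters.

With a 0.00008° grid the true value lies within half a step, ±0.00008°/2 = ±4e-05°, of the stored one.
North–south distance: 4e-05° × 111699 m/° = 4.46796 m.

4.47 meters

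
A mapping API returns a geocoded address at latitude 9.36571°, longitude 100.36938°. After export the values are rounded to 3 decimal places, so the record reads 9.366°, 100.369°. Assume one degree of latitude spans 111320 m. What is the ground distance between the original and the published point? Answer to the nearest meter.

The latitude changed by -0.00029° and the longitude by +0.00038°.
North–south shift: -0.00029 × 111320 = -32.2828 m.
East–west at this latitude: 0.00038° × 111320 × cos 9.366° ≈ 0.00038 × 109836 = 41.7377 m.
Distance: √(32.2828² + 41.7377²) ≈ 52.7656 m.

53 meters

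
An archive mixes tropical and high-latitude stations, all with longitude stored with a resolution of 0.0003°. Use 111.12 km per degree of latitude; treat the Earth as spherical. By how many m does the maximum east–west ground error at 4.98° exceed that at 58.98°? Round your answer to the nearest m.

8 m

With a 0.0003° grid the true value lies within half a step, ±0.0003°/2 = ±0.00015°, of the stored one.
Error at 4.98° = 0.00015° × 111120 × cos 4.98° ≈ 16.668 × 0.9962 = 16.605 m.
At 58.98°: 0.00015° × 111120 × cos 58.98° = 0.00015 × 111120 × 0.5153 ≈ 8.5896 m.
Difference: 16.605 − 8.5896 = 8.0154 m.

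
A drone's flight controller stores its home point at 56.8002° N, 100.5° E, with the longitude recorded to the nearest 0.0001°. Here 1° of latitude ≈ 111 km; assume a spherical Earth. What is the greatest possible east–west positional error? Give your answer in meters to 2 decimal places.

3.04 meters

Rounding to 4 decimal places leaves the longitude within ±5e-05° of the true value.
At latitude 56.8002° a degree of longitude spans 111000 m × cos 56.8002° = 111000 × 0.5476 ≈ 60779.2 m.
East–west error: 5e-05° × 60779.2 m/° ≈ 3.03896 m.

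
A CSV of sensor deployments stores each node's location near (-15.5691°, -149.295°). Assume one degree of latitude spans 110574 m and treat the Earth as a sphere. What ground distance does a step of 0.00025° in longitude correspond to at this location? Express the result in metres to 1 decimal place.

0.00025° of longitude at 15.5691° is 0.00025 × 110574 × cos 15.5691° ≈ 0.00025 × 106517 = 26.6292 m.

26.6 metres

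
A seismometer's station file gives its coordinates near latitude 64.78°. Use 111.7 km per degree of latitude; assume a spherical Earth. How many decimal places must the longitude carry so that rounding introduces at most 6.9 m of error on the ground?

4

At 64.78° one degree of longitude covers 111700 × cos 64.78° ≈ 111700 × 0.4261 ≈ 47594.8 m.
N decimal places → at most half a unit in the last place, 0.5 × 10⁻ᴺ° = 47594.8/2 × 10⁻ᴺ m.
Setting 23797.4 × 10⁻ᴺ ≤ 6.9 gives 10ᴺ ≥ 3449, i.e. N ≥ 3.54.
So 4 decimal places suffice (2.38 m); 3 would allow up to 23.8 m.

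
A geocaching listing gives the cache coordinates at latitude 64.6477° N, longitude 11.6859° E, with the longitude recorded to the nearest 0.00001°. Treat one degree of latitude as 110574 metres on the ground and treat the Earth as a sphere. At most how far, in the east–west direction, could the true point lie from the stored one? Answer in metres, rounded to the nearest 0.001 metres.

0.237 metres

Rounding to 5 decimal places leaves the longitude within ±5e-06° of the true value.
Parallels shrink by cos φ, so at 64.6477° a degree of longitude is 110574 × 0.4282 ≈ 47345.9 m.
So at most 5e-06° × 47345.9 ≈ 0.23673 m east–west.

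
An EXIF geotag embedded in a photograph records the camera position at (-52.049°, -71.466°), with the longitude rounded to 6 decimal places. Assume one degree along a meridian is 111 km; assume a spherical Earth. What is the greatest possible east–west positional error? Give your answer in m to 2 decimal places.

Rounding to 6 decimal places leaves the longitude within ±5e-07° of the true value.
One degree of longitude at 52.049° is 111000 × cos 52.049° ≈ 111000 × 0.6150 = 68263.6 m.
East–west error: 5e-07° × 68263.6 m/° ≈ 0.0341318 m.

0.03 m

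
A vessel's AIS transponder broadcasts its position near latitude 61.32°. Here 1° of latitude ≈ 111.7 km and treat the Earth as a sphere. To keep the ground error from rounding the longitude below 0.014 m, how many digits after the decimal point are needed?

7 decimal places

At 61.32° one degree of longitude covers 111700 × cos 61.32° ≈ 111700 × 0.4799 ≈ 53606.8 m.
Rounding to N decimal places gives at most 0.5 × 10⁻ᴺ degrees of error, i.e. 0.5 × 10⁻ᴺ × 53606.8 m.
Setting 26803.4 × 10⁻ᴺ ≤ 0.014 gives 10ᴺ ≥ 1.915e+06, i.e. N ≥ 6.28.
At 6 places the error can reach 0.0268 m, but 7 places keeps it to 0.00268 m.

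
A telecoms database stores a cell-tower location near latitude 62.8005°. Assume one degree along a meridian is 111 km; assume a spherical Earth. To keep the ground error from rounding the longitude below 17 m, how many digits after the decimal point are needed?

4 decimal places

At 62.8005° one degree of longitude covers 111000 × cos 62.8005° ≈ 111000 × 0.4571 ≈ 50737 m.
N decimal places → at most half a unit in the last place, 0.5 × 10⁻ᴺ° = 50737/2 × 10⁻ᴺ m.
Need 0.5 × 50737 × 10⁻ᴺ ≤ 17 → 10⁻ᴺ ≤ 6.701e-04, so N ≥ 3.17.
So 4 decimal places suffice (2.54 m); 3 would allow up to 25.4 m.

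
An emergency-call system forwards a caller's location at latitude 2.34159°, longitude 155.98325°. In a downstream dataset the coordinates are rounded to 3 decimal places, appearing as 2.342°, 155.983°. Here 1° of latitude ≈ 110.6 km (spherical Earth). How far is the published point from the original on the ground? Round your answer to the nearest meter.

The latitude changed by -0.00041° and the longitude by +0.00025°.
North–south shift: -0.00041 × 110600 = -45.346 m.
East–west at this latitude: 0.00025° × 110600 × cos 2.342° ≈ 0.00025 × 110508 = 27.6269 m.
Hypotenuse of the two orthogonal shifts: √(45.346² + 27.6269²) = 53.099 m.

53 meters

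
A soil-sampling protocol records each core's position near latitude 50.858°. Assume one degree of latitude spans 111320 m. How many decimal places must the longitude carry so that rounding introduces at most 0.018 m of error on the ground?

At 50.858° one degree of longitude covers 111320 × cos 50.858° ≈ 111320 × 0.6312 ≈ 70270.1 m.
With N decimal places the half-ulp bound is 0.5·10⁻ᴺ°, or 0.5·10⁻ᴺ × 70270.1 m on the ground.
Need 0.5 × 70270.1 × 10⁻ᴺ ≤ 0.018 → 10⁻ᴺ ≤ 5.123e-07, so N ≥ 6.29.
At 6 places the error can reach 0.0351 m, but 7 places keeps it to 0.00351 m.

7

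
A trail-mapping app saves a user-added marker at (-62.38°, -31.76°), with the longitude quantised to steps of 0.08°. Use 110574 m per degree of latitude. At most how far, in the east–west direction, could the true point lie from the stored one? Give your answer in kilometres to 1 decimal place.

With a 0.08° grid the true value lies within half a step, ±0.08°/2 = ±0.04°, of the stored one.
One degree of longitude at 62.38° is 110574 × cos 62.38° ≈ 110574 × 0.4636 = 51262.7 m.
So at most 0.04° × 51262.7 ≈ 2050.51 m east–west.
That is 2050.51 m = 2.0505 km.

2.1 kilometres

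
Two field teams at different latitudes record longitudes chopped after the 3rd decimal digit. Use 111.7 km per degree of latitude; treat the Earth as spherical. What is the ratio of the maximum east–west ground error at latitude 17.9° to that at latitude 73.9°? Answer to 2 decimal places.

3.43

Truncating at 3 decimal places can drop up to a full unit in the last place, so the longitude may be off by as much as 0.001°.
Error at 17.9° = 0.001° × 111700 × cos 17.9° ≈ 111.7 × 0.9516 = 106.29 m.
At 73.9°: 0.001° × 111700 × cos 73.9° = 0.001 × 111700 × 0.2773 ≈ 30.976 m.
The ratio reduces to cos 17.9° / cos 73.9° = 0.9516/0.2773 ≈ 3.4315.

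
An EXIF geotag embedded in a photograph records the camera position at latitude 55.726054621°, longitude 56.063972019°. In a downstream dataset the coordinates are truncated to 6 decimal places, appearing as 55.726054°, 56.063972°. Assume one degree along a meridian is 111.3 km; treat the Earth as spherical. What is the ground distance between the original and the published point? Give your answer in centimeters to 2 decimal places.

6.91 centimeters

Δlat = 55.726054621 − 55.726054 = +0.000000621°; Δlon = 56.063972019 − 56.063972 = +0.000000019°.
North–south shift: 0.000000621 × 111300 = 0.0691173 m.
E–W at 55.7261°: 0.000000019° × 111300 × cos 55.7261° = 0.000000019 × 111300 × 0.5632 ≈ 0.00119089 m.
Distance: √(0.0691173² + 0.00119089²) ≈ 0.0691276 m.
That is 0.0691276 m = 6.9128 cm.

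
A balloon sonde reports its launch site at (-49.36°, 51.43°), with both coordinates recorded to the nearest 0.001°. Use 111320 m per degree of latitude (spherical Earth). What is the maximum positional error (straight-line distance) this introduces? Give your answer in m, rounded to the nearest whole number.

66 m

Rounding to 3 decimal places leaves each coordinate within ±0.0005° of the true value.
N–S: 0.0005° × 111320 m/° = 55.66 m.
E–W at 49.36°: 0.0005° × 111320 × cos 49.36° = 0.0005 × 111320 × 0.6513 ≈ 36.2516 m.
Worst case both components are at the extreme and orthogonal: √(55.66² + 36.2516²) ≈ 66.4245 m.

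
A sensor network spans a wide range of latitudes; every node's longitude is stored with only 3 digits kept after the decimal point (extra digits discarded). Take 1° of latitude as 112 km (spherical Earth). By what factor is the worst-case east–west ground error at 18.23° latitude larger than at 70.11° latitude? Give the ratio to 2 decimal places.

2.79

Truncating at 3 decimal places can drop up to a full unit in the last place, so the longitude may be off by as much as 0.001°.
Error at 18.23° = 0.001° × 112000 × cos 18.23° ≈ 112 × 0.9498 = 106.38 m.
At 70.11°: 0.001° × 112000 × cos 70.11° = 0.001 × 112000 × 0.3402 ≈ 38.104 m.
Ratio: 106.38 / 38.104 = cos 18.23° / cos 70.11° ≈ 2.7918.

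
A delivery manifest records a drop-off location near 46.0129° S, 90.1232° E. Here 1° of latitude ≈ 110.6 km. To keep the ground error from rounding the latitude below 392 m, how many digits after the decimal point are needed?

3

One degree of latitude covers 110600 m.
N decimal places → at most half a unit in the last place, 0.5 × 10⁻ᴺ° = 110600/2 × 10⁻ᴺ m.
Need 0.5 × 110600 × 10⁻ᴺ ≤ 392 → 10⁻ᴺ ≤ 7.089e-03, so N ≥ 2.15.
So 3 decimal places suffice (55.3 m); 2 would allow up to 553 m.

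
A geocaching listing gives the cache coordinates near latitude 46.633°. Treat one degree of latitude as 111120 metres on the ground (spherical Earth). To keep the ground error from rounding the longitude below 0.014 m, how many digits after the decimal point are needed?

7

At 46.633° one degree of longitude covers 111120 × cos 46.633° ≈ 111120 × 0.6867 ≈ 76302.7 m.
N decimal places → at most half a unit in the last place, 0.5 × 10⁻ᴺ° = 76302.7/2 × 10⁻ᴺ m.
Setting 38151.3 × 10⁻ᴺ ≤ 0.014 gives 10ᴺ ≥ 2.725e+06, i.e. N ≥ 6.44.
So 7 decimal places suffice (0.00382 m); 6 would allow up to 0.0382 m.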